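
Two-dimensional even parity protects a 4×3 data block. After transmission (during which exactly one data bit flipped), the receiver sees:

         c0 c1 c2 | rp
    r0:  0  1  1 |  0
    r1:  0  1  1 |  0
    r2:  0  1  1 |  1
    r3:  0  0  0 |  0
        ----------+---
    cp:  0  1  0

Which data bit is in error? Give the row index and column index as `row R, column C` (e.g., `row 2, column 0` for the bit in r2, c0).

row 2, column 2

Recompute each row's even parity and compare to rp:
  r0: data parity 0, sent rp 0 → ok
  r1: data parity 0, sent rp 0 → ok
  r2: data parity 0, sent rp 1 → mismatch
  r3: data parity 0, sent rp 0 → ok
Recompute each column's even parity and compare to cp:
  c0: data parity 0, sent cp 0 → ok
  c1: data parity 1, sent cp 1 → ok
  c2: data parity 1, sent cp 0 → mismatch
Exactly one row (r2) and one column (c2) fail → the flipped bit is at their intersection.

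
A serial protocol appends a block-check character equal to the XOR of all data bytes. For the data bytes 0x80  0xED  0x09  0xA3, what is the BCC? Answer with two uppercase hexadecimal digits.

XOR the bytes together:
  start with 0x80
  0x80 ⊕ 0xED = 0x6D
  0x6D ⊕ 0x09 = 0x64
  0x64 ⊕ 0xA3 = 0xC7

C7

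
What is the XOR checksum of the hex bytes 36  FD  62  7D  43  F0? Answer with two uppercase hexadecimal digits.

XOR the bytes together:
  start with 0x36
  0x36 ⊕ 0xFD = 0xCB
  0xCB ⊕ 0x62 = 0xA9
  0xA9 ⊕ 0x7D = 0xD4
  0xD4 ⊕ 0x43 = 0x97
  0x97 ⊕ 0xF0 = 0x67

67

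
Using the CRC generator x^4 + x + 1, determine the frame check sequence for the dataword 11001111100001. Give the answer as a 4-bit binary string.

Append 4 zeros: 110011111000010000. Divide by 10011 (XOR where the leading bit is 1):
  pos 0: 11001 XOR 10011 = 01010
  pos 1: 10101 XOR 10011 = 00110
  pos 3: 11011 XOR 10011 = 01000
  pos 4: 10001 XOR 10011 = 00010
  pos 7: 10000 XOR 10011 = 00011
  pos 10: 11010 XOR 10011 = 01001
  pos 11: 10010 XOR 10011 = 00001
Remainder (last 4 bits) = 0100. This is the CRC / FCS.

0100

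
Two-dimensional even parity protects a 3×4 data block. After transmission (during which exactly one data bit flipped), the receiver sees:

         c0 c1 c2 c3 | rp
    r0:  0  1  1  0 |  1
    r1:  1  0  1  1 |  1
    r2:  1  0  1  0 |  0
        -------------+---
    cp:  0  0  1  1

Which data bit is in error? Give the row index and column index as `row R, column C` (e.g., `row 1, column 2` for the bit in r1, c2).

Recompute each row's even parity and compare to rp:
  r0: data parity 0, sent rp 1 → mismatch
  r1: data parity 1, sent rp 1 → ok
  r2: data parity 0, sent rp 0 → ok
Recompute each column's even parity and compare to cp:
  c0: data parity 0, sent cp 0 → ok
  c1: data parity 1, sent cp 0 → mismatch
  c2: data parity 1, sent cp 1 → ok
  c3: data parity 1, sent cp 1 → ok
Exactly one row (r0) and one column (c1) fail → the flipped bit is at their intersection.

row 0, column 1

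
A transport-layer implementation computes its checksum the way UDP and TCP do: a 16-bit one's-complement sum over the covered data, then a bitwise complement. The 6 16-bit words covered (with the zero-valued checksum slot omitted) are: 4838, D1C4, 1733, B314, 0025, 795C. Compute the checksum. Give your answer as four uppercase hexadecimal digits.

One's-complement addition (fold any carry out of bit 15 back into bit 0):
  0x4838 + 0xD1C4 = 0x119FC → wrap carry → 0x19FD
  0x19FD + 0x1733 = 0x03130
  0x3130 + 0xB314 = 0x0E444
  0xE444 + 0x0025 = 0x0E469
  0xE469 + 0x795C = 0x15DC5 → wrap carry → 0x5DC6
One's-complement sum = 0x5DC6.
Checksum = ~0x5DC6 & 0xFFFF = 0xA239.

A239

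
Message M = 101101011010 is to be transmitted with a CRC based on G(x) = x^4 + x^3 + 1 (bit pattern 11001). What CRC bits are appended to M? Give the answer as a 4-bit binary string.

Append 4 zeros: 1011010110100000. Divide by 11001 (XOR where the leading bit is 1):
  pos 0: 10110 XOR 11001 = 01111
  pos 1: 11111 XOR 11001 = 00110
  pos 3: 11001 XOR 11001 = 00000
  pos 8: 10100 XOR 11001 = 01101
  pos 9: 11010 XOR 11001 = 00011
Remainder (last 4 bits) = 1100. This is the CRC / FCS.

1100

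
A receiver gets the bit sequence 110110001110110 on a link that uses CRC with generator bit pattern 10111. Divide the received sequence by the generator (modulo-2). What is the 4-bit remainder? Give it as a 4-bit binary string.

0001

Modulo-2 division of 110110001110110 by 10111:
  pos 0: 11011 XOR 10111 = 01100
  pos 1: 11000 XOR 10111 = 01111
  pos 2: 11110 XOR 10111 = 01001
  pos 3: 10010 XOR 10111 = 00101
  pos 5: 10111 XOR 10111 = 00000
  pos 10: 10110 XOR 10111 = 00001
Remainder = 0001 (nonzero — an error is detected).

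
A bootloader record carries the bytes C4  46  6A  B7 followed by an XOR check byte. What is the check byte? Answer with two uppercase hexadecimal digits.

XOR the bytes together:
  start with 0xC4
  0xC4 ⊕ 0x46 = 0x82
  0x82 ⊕ 0x6A = 0xE8
  0xE8 ⊕ 0xB7 = 0x5F

5F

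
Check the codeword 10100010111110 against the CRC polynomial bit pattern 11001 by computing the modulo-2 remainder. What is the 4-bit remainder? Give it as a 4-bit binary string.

Modulo-2 division of 10100010111110 by 11001:
  pos 0: 10100 XOR 11001 = 01101
  pos 1: 11010 XOR 11001 = 00011
  pos 4: 11101 XOR 11001 = 00100
  pos 6: 10011 XOR 11001 = 01010
  pos 7: 10101 XOR 11001 = 01100
  pos 8: 11001 XOR 11001 = 00000
Remainder = 0000 (zero — the frame passes the CRC check).

0000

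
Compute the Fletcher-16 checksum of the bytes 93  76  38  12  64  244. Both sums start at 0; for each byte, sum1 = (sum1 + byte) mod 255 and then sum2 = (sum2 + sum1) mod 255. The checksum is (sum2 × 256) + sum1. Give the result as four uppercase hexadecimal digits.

DF11

Running sums (mod 255):
  after byte 0 (93): sum1=93, sum2=93
  after byte 1 (76): sum1=169, sum2=7
  after byte 2 (38): sum1=207, sum2=214
  after byte 3 (12): sum1=219, sum2=178
  after byte 4 (64): sum1=28, sum2=206
  after byte 5 (244): sum1=17, sum2=223
Checksum = sum2·256 + sum1 = 223·256 + 17 = 57105 = 0xDF11.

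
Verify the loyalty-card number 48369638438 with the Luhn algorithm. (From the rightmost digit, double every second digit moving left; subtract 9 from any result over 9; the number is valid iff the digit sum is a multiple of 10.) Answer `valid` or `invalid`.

From the right, keep odd positions and double even positions (subtract 9 from any doubled value over 9):
  doubled (positions 2,4,...): 6 7 3 3 7 → sum 26
  kept (positions 1,3,...): 8 4 3 9 3 4 → sum 31
Total = 57.
57 mod 10 = 7, so the number is invalid.

invalid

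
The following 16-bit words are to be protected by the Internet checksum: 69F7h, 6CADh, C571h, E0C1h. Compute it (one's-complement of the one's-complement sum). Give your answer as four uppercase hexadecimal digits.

8327

One's-complement addition (fold any carry out of bit 15 back into bit 0):
  0x69F7 + 0x6CAD = 0x0D6A4
  0xD6A4 + 0xC571 = 0x19C15 → wrap carry → 0x9C16
  0x9C16 + 0xE0C1 = 0x17CD7 → wrap carry → 0x7CD8
One's-complement sum = 0x7CD8.
Checksum = ~0x7CD8 & 0xFFFF = 0x8327.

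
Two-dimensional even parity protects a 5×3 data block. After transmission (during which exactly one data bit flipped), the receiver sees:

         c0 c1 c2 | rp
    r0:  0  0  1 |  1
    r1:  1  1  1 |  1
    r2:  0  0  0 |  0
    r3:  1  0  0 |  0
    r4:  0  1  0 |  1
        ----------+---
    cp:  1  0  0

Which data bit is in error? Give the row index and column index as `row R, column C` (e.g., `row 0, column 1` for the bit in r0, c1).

row 3, column 0

Recompute each row's even parity and compare to rp:
  r0: data parity 1, sent rp 1 → ok
  r1: data parity 1, sent rp 1 → ok
  r2: data parity 0, sent rp 0 → ok
  r3: data parity 1, sent rp 0 → mismatch
  r4: data parity 1, sent rp 1 → ok
Recompute each column's even parity and compare to cp:
  c0: data parity 0, sent cp 1 → mismatch
  c1: data parity 0, sent cp 0 → ok
  c2: data parity 0, sent cp 0 → ok
Exactly one row (r3) and one column (c0) fail → the flipped bit is at their intersection.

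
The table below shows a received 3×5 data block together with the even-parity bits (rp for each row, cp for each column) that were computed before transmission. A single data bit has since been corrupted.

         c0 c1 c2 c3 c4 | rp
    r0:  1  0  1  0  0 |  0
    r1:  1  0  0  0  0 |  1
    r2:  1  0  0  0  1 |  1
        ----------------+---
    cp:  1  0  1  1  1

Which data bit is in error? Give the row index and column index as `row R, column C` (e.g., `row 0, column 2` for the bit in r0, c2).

row 2, column 3

Recompute each row's even parity and compare to rp:
  r0: data parity 0, sent rp 0 → ok
  r1: data parity 1, sent rp 1 → ok
  r2: data parity 0, sent rp 1 → mismatch
Recompute each column's even parity and compare to cp:
  c0: data parity 1, sent cp 1 → ok
  c1: data parity 0, sent cp 0 → ok
  c2: data parity 1, sent cp 1 → ok
  c3: data parity 0, sent cp 1 → mismatch
  c4: data parity 1, sent cp 1 → ok
Exactly one row (r2) and one column (c3) fail → the flipped bit is at their intersection.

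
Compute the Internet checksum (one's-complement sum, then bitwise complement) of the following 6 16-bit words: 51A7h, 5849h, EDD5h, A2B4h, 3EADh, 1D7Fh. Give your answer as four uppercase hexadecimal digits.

6958

One's-complement addition (fold any carry out of bit 15 back into bit 0):
  0x51A7 + 0x5849 = 0x0A9F0
  0xA9F0 + 0xEDD5 = 0x197C5 → wrap carry → 0x97C6
  0x97C6 + 0xA2B4 = 0x13A7A → wrap carry → 0x3A7B
  0x3A7B + 0x3EAD = 0x07928
  0x7928 + 0x1D7F = 0x096A7
One's-complement sum = 0x96A7.
Checksum = ~0x96A7 & 0xFFFF = 0x6958.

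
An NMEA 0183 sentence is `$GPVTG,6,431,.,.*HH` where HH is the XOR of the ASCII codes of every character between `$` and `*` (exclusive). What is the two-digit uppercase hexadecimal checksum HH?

XOR the ASCII codes of the payload characters:
  'G' = 0x47 → acc = 0x47
  'P' = 0x50 → acc = 0x17
  'V' = 0x56 → acc = 0x41
  'T' = 0x54 → acc = 0x15
  'G' = 0x47 → acc = 0x52
  ',' = 0x2C → acc = 0x7E
  '6' = 0x36 → acc = 0x48
  ',' = 0x2C → acc = 0x64
  '4' = 0x34 → acc = 0x50
  '3' = 0x33 → acc = 0x63
  '1' = 0x31 → acc = 0x52
  ',' = 0x2C → acc = 0x7E
  '.' = 0x2E → acc = 0x50
  ',' = 0x2C → acc = 0x7C
  '.' = 0x2E → acc = 0x52
Checksum = 0x52.

52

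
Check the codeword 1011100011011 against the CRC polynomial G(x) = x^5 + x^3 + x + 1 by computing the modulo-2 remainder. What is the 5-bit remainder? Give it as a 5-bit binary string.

00000

Modulo-2 division of 1011100011011 by 101011:
  pos 0: 101110 XOR 101011 = 000101
  pos 3: 101001 XOR 101011 = 000010
  pos 7: 101011 XOR 101011 = 000000
Remainder = 00000 (zero — the frame passes the CRC check).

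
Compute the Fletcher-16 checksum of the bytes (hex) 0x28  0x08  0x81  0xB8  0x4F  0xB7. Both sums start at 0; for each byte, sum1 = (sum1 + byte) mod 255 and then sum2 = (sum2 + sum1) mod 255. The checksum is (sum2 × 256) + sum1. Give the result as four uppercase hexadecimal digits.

Running sums (mod 255):
  after byte 0 (0x28): sum1=40, sum2=40
  after byte 1 (0x08): sum1=48, sum2=88
  after byte 2 (0x81): sum1=177, sum2=10
  after byte 3 (0xB8): sum1=106, sum2=116
  after byte 4 (0x4F): sum1=185, sum2=46
  after byte 5 (0xB7): sum1=113, sum2=159
Checksum = sum2·256 + sum1 = 159·256 + 113 = 40817 = 0x9F71.

9F71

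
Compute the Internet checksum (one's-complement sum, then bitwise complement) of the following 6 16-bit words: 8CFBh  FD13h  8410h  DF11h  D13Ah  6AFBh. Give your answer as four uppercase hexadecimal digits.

One's-complement addition (fold any carry out of bit 15 back into bit 0):
  0x8CFB + 0xFD13 = 0x18A0E → wrap carry → 0x8A0F
  0x8A0F + 0x8410 = 0x10E1F → wrap carry → 0x0E20
  0x0E20 + 0xDF11 = 0x0ED31
  0xED31 + 0xD13A = 0x1BE6B → wrap carry → 0xBE6C
  0xBE6C + 0x6AFB = 0x12967 → wrap carry → 0x2968
One's-complement sum = 0x2968.
Checksum = ~0x2968 & 0xFFFF = 0xD697.

D697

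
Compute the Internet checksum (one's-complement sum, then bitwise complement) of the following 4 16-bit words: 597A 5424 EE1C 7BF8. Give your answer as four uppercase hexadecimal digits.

One's-complement addition (fold any carry out of bit 15 back into bit 0):
  0x597A + 0x5424 = 0x0AD9E
  0xAD9E + 0xEE1C = 0x19BBA → wrap carry → 0x9BBB
  0x9BBB + 0x7BF8 = 0x117B3 → wrap carry → 0x17B4
One's-complement sum = 0x17B4.
Checksum = ~0x17B4 & 0xFFFF = 0xE84B.

E84B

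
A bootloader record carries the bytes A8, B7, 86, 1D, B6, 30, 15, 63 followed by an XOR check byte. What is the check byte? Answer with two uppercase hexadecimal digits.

XOR the bytes together:
  start with 0xA8
  0xA8 ⊕ 0xB7 = 0x1F
  0x1F ⊕ 0x86 = 0x99
  0x99 ⊕ 0x1D = 0x84
  0x84 ⊕ 0xB6 = 0x32
  0x32 ⊕ 0x30 = 0x02
  0x02 ⊕ 0x15 = 0x17
  0x17 ⊕ 0x63 = 0x74

74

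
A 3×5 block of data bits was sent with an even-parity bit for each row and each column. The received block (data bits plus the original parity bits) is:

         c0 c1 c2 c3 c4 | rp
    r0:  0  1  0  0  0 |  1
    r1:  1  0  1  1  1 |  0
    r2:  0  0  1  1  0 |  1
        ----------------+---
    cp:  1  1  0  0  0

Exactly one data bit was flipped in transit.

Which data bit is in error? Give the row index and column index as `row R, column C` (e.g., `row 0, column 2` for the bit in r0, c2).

row 2, column 4

Recompute each row's even parity and compare to rp:
  r0: data parity 1, sent rp 1 → ok
  r1: data parity 0, sent rp 0 → ok
  r2: data parity 0, sent rp 1 → mismatch
Recompute each column's even parity and compare to cp:
  c0: data parity 1, sent cp 1 → ok
  c1: data parity 1, sent cp 1 → ok
  c2: data parity 0, sent cp 0 → ok
  c3: data parity 0, sent cp 0 → ok
  c4: data parity 1, sent cp 0 → mismatch
Exactly one row (r2) and one column (c4) fail → the flipped bit is at their intersection.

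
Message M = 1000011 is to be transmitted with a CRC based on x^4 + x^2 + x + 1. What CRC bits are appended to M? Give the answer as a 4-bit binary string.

Append 4 zeros: 10000110000. Divide by 10111 (XOR where the leading bit is 1):
  pos 0: 10000 XOR 10111 = 00111
  pos 2: 11111 XOR 10111 = 01000
  pos 3: 10000 XOR 10111 = 00111
  pos 5: 11100 XOR 10111 = 01011
  pos 6: 10110 XOR 10111 = 00001
Remainder (last 4 bits) = 0001. This is the CRC / FCS.

0001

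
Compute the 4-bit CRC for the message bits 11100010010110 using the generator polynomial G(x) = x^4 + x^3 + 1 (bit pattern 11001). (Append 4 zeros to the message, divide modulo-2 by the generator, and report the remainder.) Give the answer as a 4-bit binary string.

Append 4 zeros: 111000100101100000. Divide by 11001 (XOR where the leading bit is 1):
  pos 0: 11100 XOR 11001 = 00101
  pos 2: 10101 XOR 11001 = 01100
  pos 3: 11000 XOR 11001 = 00001
  pos 7: 10101 XOR 11001 = 01100
  pos 8: 11001 XOR 11001 = 00000
Remainder (last 4 bits) = 0000. This is the CRC / FCS.

0000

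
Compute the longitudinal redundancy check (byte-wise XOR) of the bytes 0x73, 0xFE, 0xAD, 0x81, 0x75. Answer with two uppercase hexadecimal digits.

XOR the bytes together:
  start with 0x73
  0x73 ⊕ 0xFE = 0x8D
  0x8D ⊕ 0xAD = 0x20
  0x20 ⊕ 0x81 = 0xA1
  0xA1 ⊕ 0x75 = 0xD4

D4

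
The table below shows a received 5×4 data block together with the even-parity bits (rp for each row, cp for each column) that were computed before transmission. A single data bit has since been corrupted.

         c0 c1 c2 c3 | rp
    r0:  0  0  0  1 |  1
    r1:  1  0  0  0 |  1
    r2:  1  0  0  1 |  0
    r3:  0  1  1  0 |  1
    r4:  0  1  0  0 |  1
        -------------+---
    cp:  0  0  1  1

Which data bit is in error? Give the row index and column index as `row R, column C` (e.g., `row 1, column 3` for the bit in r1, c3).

Recompute each row's even parity and compare to rp:
  r0: data parity 1, sent rp 1 → ok
  r1: data parity 1, sent rp 1 → ok
  r2: data parity 0, sent rp 0 → ok
  r3: data parity 0, sent rp 1 → mismatch
  r4: data parity 1, sent rp 1 → ok
Recompute each column's even parity and compare to cp:
  c0: data parity 0, sent cp 0 → ok
  c1: data parity 0, sent cp 0 → ok
  c2: data parity 1, sent cp 1 → ok
  c3: data parity 0, sent cp 1 → mismatch
Exactly one row (r3) and one column (c3) fail → the flipped bit is at their intersection.

row 3, column 3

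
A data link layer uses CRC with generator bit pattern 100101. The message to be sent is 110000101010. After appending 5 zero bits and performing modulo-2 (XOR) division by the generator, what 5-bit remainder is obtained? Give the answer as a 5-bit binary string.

Append 5 zeros: 11000010101000000. Divide by 100101 (XOR where the leading bit is 1):
  pos 0: 110000 XOR 100101 = 010101
  pos 1: 101011 XOR 100101 = 001110
  pos 3: 111001 XOR 100101 = 011100
  pos 4: 111000 XOR 100101 = 011101
  pos 5: 111011 XOR 100101 = 011110
  pos 6: 111100 XOR 100101 = 011001
  pos 7: 110010 XOR 100101 = 010111
  pos 8: 101110 XOR 100101 = 001011
  pos 10: 101100 XOR 100101 = 001001
Remainder (last 5 bits) = 10010. This is the CRC / FCS.

10010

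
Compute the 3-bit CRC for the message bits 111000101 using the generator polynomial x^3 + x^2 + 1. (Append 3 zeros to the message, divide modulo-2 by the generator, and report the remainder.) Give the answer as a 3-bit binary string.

000

Append 3 zeros: 111000101000. Divide by 1101 (XOR where the leading bit is 1):
  pos 0: 1110 XOR 1101 = 0011
  pos 2: 1100 XOR 1101 = 0001
  pos 5: 1101 XOR 1101 = 0000
Remainder (last 3 bits) = 000. This is the CRC / FCS.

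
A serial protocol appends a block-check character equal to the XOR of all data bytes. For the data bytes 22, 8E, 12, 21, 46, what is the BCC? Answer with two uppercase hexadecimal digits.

D9

XOR the bytes together:
  start with 0x22
  0x22 ⊕ 0x8E = 0xAC
  0xAC ⊕ 0x12 = 0xBE
  0xBE ⊕ 0x21 = 0x9F
  0x9F ⊕ 0x46 = 0xD9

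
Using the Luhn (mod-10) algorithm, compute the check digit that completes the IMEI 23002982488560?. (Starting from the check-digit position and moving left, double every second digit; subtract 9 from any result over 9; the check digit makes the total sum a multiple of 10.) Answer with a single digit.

3

Partial digits right→left: 0 6 5 8 8 4 2 8 9 2 0 0 3 2
Double every second digit counting from the check-digit position (so the 1st, 3rd, 5th, ... of the partial from the right).
  doubled (with −9 where >9): 0 1 7 4 9 0 6 → sum 27
  kept as-is: 6 8 4 8 2 0 2 → sum 30
Total = 27 + 30 = 57.
Check digit = (10 − (57 mod 10)) mod 10 = 3.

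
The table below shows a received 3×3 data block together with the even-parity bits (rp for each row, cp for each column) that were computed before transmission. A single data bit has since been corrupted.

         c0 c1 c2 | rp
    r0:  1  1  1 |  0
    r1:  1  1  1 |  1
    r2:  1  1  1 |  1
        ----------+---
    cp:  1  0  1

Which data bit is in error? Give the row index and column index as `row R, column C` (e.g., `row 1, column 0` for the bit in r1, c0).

row 0, column 1

Recompute each row's even parity and compare to rp:
  r0: data parity 1, sent rp 0 → mismatch
  r1: data parity 1, sent rp 1 → ok
  r2: data parity 1, sent rp 1 → ok
Recompute each column's even parity and compare to cp:
  c0: data parity 1, sent cp 1 → ok
  c1: data parity 1, sent cp 0 → mismatch
  c2: data parity 1, sent cp 1 → ok
Exactly one row (r0) and one column (c1) fail → the flipped bit is at their intersection.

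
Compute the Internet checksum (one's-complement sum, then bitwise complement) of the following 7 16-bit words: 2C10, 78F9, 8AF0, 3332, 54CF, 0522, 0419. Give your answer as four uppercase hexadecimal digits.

3EC9

One's-complement addition (fold any carry out of bit 15 back into bit 0):
  0x2C10 + 0x78F9 = 0x0A509
  0xA509 + 0x8AF0 = 0x12FF9 → wrap carry → 0x2FFA
  0x2FFA + 0x3332 = 0x0632C
  0x632C + 0x54CF = 0x0B7FB
  0xB7FB + 0x0522 = 0x0BD1D
  0xBD1D + 0x0419 = 0x0C136
One's-complement sum = 0xC136.
Checksum = ~0xC136 & 0xFFFF = 0x3EC9.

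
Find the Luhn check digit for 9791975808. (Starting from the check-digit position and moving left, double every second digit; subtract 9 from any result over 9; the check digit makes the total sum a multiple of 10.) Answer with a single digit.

Partial digits right→left: 8 0 8 5 7 9 1 9 7 9
Double every second digit counting from the check-digit position (so the 1st, 3rd, 5th, ... of the partial from the right).
  doubled (with −9 where >9): 7 7 5 2 5 → sum 26
  kept as-is: 0 5 9 9 9 → sum 32
Total = 26 + 32 = 58.
Check digit = (10 − (58 mod 10)) mod 10 = 2.

2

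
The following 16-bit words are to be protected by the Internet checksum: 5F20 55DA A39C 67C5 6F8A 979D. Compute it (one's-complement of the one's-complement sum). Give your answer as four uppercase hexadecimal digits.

387B

One's-complement addition (fold any carry out of bit 15 back into bit 0):
  0x5F20 + 0x55DA = 0x0B4FA
  0xB4FA + 0xA39C = 0x15896 → wrap carry → 0x5897
  0x5897 + 0x67C5 = 0x0C05C
  0xC05C + 0x6F8A = 0x12FE6 → wrap carry → 0x2FE7
  0x2FE7 + 0x979D = 0x0C784
One's-complement sum = 0xC784.
Checksum = ~0xC784 & 0xFFFF = 0x387B.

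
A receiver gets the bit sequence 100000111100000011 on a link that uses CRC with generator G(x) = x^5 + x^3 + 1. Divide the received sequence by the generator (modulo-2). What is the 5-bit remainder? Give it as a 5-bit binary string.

00000

Modulo-2 division of 100000111100000011 by 101001:
  pos 0: 100000 XOR 101001 = 001001
  pos 2: 100111 XOR 101001 = 001110
  pos 4: 111011 XOR 101001 = 010010
  pos 5: 100100 XOR 101001 = 001101
  pos 7: 110100 XOR 101001 = 011101
  pos 8: 111010 XOR 101001 = 010011
  pos 9: 100110 XOR 101001 = 001111
  pos 11: 111101 XOR 101001 = 010100
  pos 12: 101001 XOR 101001 = 000000
Remainder = 00000 (zero — the frame passes the CRC check).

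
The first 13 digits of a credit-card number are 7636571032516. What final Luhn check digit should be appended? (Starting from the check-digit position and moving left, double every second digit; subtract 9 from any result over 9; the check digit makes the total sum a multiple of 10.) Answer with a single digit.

Partial digits right→left: 6 1 5 2 3 0 1 7 5 6 3 6 7
Double every second digit counting from the check-digit position (so the 1st, 3rd, 5th, ... of the partial from the right).
  doubled (with −9 where >9): 3 1 6 2 1 6 5 → sum 24
  kept as-is: 1 2 0 7 6 6 → sum 22
Total = 24 + 22 = 46.
Check digit = (10 − (46 mod 10)) mod 10 = 4.

4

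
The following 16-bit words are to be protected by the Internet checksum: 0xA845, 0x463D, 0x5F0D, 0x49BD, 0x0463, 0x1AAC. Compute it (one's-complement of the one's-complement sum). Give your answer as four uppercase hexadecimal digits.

49A3

One's-complement addition (fold any carry out of bit 15 back into bit 0):
  0xA845 + 0x463D = 0x0EE82
  0xEE82 + 0x5F0D = 0x14D8F → wrap carry → 0x4D90
  0x4D90 + 0x49BD = 0x0974D
  0x974D + 0x0463 = 0x09BB0
  0x9BB0 + 0x1AAC = 0x0B65C
One's-complement sum = 0xB65C.
Checksum = ~0xB65C & 0xFFFF = 0x49A3.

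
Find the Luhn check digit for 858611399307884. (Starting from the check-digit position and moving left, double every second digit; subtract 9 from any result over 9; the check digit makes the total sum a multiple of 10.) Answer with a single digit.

5

Partial digits right→left: 4 8 8 7 0 3 9 9 3 1 1 6 8 5 8
Double every second digit counting from the check-digit position (so the 1st, 3rd, 5th, ... of the partial from the right).
  doubled (with −9 where >9): 8 7 0 9 6 2 7 7 → sum 46
  kept as-is: 8 7 3 9 1 6 5 → sum 39
Total = 46 + 39 = 85.
Check digit = (10 − (85 mod 10)) mod 10 = 5.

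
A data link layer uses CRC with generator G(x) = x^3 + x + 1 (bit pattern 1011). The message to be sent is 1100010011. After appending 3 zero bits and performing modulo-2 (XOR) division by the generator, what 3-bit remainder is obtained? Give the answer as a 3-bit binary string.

101

Append 3 zeros: 1100010011000. Divide by 1011 (XOR where the leading bit is 1):
  pos 0: 1100 XOR 1011 = 0111
  pos 1: 1110 XOR 1011 = 0101
  pos 2: 1011 XOR 1011 = 0000
  pos 8: 1100 XOR 1011 = 0111
  pos 9: 1110 XOR 1011 = 0101
Remainder (last 3 bits) = 101. This is the CRC / FCS.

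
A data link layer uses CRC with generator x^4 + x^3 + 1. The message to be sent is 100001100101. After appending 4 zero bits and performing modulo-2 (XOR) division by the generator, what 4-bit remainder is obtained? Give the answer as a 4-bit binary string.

Append 4 zeros: 1000011001010000. Divide by 11001 (XOR where the leading bit is 1):
  pos 0: 10000 XOR 11001 = 01001
  pos 1: 10011 XOR 11001 = 01010
  pos 2: 10101 XOR 11001 = 01100
  pos 3: 11000 XOR 11001 = 00001
  pos 7: 10101 XOR 11001 = 01100
  pos 8: 11000 XOR 11001 = 00001
Remainder (last 4 bits) = 1000. This is the CRC / FCS.

1000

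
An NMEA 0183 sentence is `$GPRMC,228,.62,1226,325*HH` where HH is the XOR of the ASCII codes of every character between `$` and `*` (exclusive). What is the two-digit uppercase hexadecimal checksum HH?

XOR the ASCII codes of the payload characters:
  'G' = 0x47 → acc = 0x47
  'P' = 0x50 → acc = 0x17
  'R' = 0x52 → acc = 0x45
  'M' = 0x4D → acc = 0x08
  'C' = 0x43 → acc = 0x4B
  ',' = 0x2C → acc = 0x67
  '2' = 0x32 → acc = 0x55
  '2' = 0x32 → acc = 0x67
  '8' = 0x38 → acc = 0x5F
  ',' = 0x2C → acc = 0x73
  '.' = 0x2E → acc = 0x5D
  '6' = 0x36 → acc = 0x6B
  '2' = 0x32 → acc = 0x59
  ',' = 0x2C → acc = 0x75
  '1' = 0x31 → acc = 0x44
  '2' = 0x32 → acc = 0x76
  '2' = 0x32 → acc = 0x44
  '6' = 0x36 → acc = 0x72
  ',' = 0x2C → acc = 0x5E
  '3' = 0x33 → acc = 0x6D
  '2' = 0x32 → acc = 0x5F
  '5' = 0x35 → acc = 0x6A
Checksum = 0x6A.

6A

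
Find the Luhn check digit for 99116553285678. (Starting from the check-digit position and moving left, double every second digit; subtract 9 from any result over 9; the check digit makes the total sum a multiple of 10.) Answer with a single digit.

0

Partial digits right→left: 8 7 6 5 8 2 3 5 5 6 1 1 9 9
Double every second digit counting from the check-digit position (so the 1st, 3rd, 5th, ... of the partial from the right).
  doubled (with −9 where >9): 7 3 7 6 1 2 9 → sum 35
  kept as-is: 7 5 2 5 6 1 9 → sum 35
Total = 35 + 35 = 70.
Check digit = (10 − (70 mod 10)) mod 10 = 0.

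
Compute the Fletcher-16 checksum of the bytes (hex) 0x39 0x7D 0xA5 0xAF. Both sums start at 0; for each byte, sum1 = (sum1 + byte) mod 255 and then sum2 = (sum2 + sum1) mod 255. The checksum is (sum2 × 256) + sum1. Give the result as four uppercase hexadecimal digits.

Running sums (mod 255):
  after byte 0 (0x39): sum1=57, sum2=57
  after byte 1 (0x7D): sum1=182, sum2=239
  after byte 2 (0xA5): sum1=92, sum2=76
  after byte 3 (0xAF): sum1=12, sum2=88
Checksum = sum2·256 + sum1 = 88·256 + 12 = 22540 = 0x580C.

580C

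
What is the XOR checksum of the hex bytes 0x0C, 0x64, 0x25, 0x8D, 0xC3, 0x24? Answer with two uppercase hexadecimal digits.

27

XOR the bytes together:
  start with 0x0C
  0x0C ⊕ 0x64 = 0x68
  0x68 ⊕ 0x25 = 0x4D
  0x4D ⊕ 0x8D = 0xC0
  0xC0 ⊕ 0xC3 = 0x03
  0x03 ⊕ 0x24 = 0x27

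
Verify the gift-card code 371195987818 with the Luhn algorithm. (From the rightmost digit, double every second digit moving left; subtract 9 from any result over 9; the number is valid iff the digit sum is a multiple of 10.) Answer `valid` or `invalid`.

From the right, keep odd positions and double even positions (subtract 9 from any doubled value over 9):
  doubled (positions 2,4,...): 2 5 9 9 2 6 → sum 33
  kept (positions 1,3,...): 8 8 8 5 1 7 → sum 37
Total = 70.
70 mod 10 = 0, so the number is valid.

valid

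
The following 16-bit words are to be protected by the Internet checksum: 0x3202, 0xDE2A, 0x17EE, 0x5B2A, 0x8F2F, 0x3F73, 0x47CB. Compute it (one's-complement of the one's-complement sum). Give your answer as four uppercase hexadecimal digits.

664C

One's-complement addition (fold any carry out of bit 15 back into bit 0):
  0x3202 + 0xDE2A = 0x1102C → wrap carry → 0x102D
  0x102D + 0x17EE = 0x0281B
  0x281B + 0x5B2A = 0x08345
  0x8345 + 0x8F2F = 0x11274 → wrap carry → 0x1275
  0x1275 + 0x3F73 = 0x051E8
  0x51E8 + 0x47CB = 0x099B3
One's-complement sum = 0x99B3.
Checksum = ~0x99B3 & 0xFFFF = 0x664C.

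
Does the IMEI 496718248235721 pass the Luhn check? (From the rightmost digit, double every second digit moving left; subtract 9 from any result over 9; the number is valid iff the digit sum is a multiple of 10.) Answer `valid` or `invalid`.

From the right, keep odd positions and double even positions (subtract 9 from any doubled value over 9):
  doubled (positions 2,4,...): 4 1 4 8 7 5 9 → sum 38
  kept (positions 1,3,...): 1 7 3 8 2 1 6 4 → sum 32
Total = 70.
70 mod 10 = 0, so the number is valid.

valid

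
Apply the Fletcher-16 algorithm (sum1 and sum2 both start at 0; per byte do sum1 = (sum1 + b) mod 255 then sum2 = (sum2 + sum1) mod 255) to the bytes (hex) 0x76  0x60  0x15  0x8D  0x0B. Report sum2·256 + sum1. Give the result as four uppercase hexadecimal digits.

3784

Running sums (mod 255):
  after byte 0 (0x76): sum1=118, sum2=118
  after byte 1 (0x60): sum1=214, sum2=77
  after byte 2 (0x15): sum1=235, sum2=57
  after byte 3 (0x8D): sum1=121, sum2=178
  after byte 4 (0x0B): sum1=132, sum2=55
Checksum = sum2·256 + sum1 = 55·256 + 132 = 14212 = 0x3784.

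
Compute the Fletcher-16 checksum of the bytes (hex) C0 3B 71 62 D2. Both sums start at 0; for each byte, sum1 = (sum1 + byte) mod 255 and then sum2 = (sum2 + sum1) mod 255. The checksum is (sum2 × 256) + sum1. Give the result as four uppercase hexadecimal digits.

9CA2

Running sums (mod 255):
  after byte 0 (C0): sum1=192, sum2=192
  after byte 1 (3B): sum1=251, sum2=188
  after byte 2 (71): sum1=109, sum2=42
  after byte 3 (62): sum1=207, sum2=249
  after byte 4 (D2): sum1=162, sum2=156
Checksum = sum2·256 + sum1 = 156·256 + 162 = 40098 = 0x9CA2.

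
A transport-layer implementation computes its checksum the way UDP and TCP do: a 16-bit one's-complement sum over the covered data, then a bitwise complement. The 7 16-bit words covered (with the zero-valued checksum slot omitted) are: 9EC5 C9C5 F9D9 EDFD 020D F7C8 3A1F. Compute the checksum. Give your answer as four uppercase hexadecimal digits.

7BA7

One's-complement addition (fold any carry out of bit 15 back into bit 0):
  0x9EC5 + 0xC9C5 = 0x1688A → wrap carry → 0x688B
  0x688B + 0xF9D9 = 0x16264 → wrap carry → 0x6265
  0x6265 + 0xEDFD = 0x15062 → wrap carry → 0x5063
  0x5063 + 0x020D = 0x05270
  0x5270 + 0xF7C8 = 0x14A38 → wrap carry → 0x4A39
  0x4A39 + 0x3A1F = 0x08458
One's-complement sum = 0x8458.
Checksum = ~0x8458 & 0xFFFF = 0x7BA7.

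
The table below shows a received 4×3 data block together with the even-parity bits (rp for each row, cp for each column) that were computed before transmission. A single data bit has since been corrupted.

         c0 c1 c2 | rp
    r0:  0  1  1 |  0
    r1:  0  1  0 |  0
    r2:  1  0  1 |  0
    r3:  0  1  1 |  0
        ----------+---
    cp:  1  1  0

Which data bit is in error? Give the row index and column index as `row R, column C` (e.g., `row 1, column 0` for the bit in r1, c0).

Recompute each row's even parity and compare to rp:
  r0: data parity 0, sent rp 0 → ok
  r1: data parity 1, sent rp 0 → mismatch
  r2: data parity 0, sent rp 0 → ok
  r3: data parity 0, sent rp 0 → ok
Recompute each column's even parity and compare to cp:
  c0: data parity 1, sent cp 1 → ok
  c1: data parity 1, sent cp 1 → ok
  c2: data parity 1, sent cp 0 → mismatch
Exactly one row (r1) and one column (c2) fail → the flipped bit is at their intersection.

row 1, column 2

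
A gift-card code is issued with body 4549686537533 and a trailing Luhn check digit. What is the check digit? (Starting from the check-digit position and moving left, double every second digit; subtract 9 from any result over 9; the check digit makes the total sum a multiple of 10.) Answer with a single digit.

Partial digits right→left: 3 3 5 7 3 5 6 8 6 9 4 5 4
Double every second digit counting from the check-digit position (so the 1st, 3rd, 5th, ... of the partial from the right).
  doubled (with −9 where >9): 6 1 6 3 3 8 8 → sum 35
  kept as-is: 3 7 5 8 9 5 → sum 37
Total = 35 + 37 = 72.
Check digit = (10 − (72 mod 10)) mod 10 = 8.

8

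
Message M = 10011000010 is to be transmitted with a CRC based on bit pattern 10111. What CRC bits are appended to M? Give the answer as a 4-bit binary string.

Append 4 zeros: 100110000100000. Divide by 10111 (XOR where the leading bit is 1):
  pos 0: 10011 XOR 10111 = 00100
  pos 2: 10000 XOR 10111 = 00111
  pos 4: 11100 XOR 10111 = 01011
  pos 5: 10111 XOR 10111 = 00000
Remainder (last 4 bits) = 0000. This is the CRC / FCS.

0000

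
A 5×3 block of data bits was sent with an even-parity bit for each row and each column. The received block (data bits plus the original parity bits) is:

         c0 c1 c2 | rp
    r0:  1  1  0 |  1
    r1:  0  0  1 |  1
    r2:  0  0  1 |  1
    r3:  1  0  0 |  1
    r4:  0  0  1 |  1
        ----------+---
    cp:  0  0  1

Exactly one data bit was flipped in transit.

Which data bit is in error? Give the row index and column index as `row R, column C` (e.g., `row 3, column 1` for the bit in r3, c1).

row 0, column 1

Recompute each row's even parity and compare to rp:
  r0: data parity 0, sent rp 1 → mismatch
  r1: data parity 1, sent rp 1 → ok
  r2: data parity 1, sent rp 1 → ok
  r3: data parity 1, sent rp 1 → ok
  r4: data parity 1, sent rp 1 → ok
Recompute each column's even parity and compare to cp:
  c0: data parity 0, sent cp 0 → ok
  c1: data parity 1, sent cp 0 → mismatch
  c2: data parity 1, sent cp 1 → ok
Exactly one row (r0) and one column (c1) fail → the flipped bit is at their intersection.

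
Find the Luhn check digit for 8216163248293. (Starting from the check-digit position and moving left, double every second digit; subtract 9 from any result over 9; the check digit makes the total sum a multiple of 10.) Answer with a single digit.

Partial digits right→left: 3 9 2 8 4 2 3 6 1 6 1 2 8
Double every second digit counting from the check-digit position (so the 1st, 3rd, 5th, ... of the partial from the right).
  doubled (with −9 where >9): 6 4 8 6 2 2 7 → sum 35
  kept as-is: 9 8 2 6 6 2 → sum 33
Total = 35 + 33 = 68.
Check digit = (10 − (68 mod 10)) mod 10 = 2.

2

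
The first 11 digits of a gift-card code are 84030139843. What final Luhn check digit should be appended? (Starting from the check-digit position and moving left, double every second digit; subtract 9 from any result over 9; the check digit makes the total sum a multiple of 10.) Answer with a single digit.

Partial digits right→left: 3 4 8 9 3 1 0 3 0 4 8
Double every second digit counting from the check-digit position (so the 1st, 3rd, 5th, ... of the partial from the right).
  doubled (with −9 where >9): 6 7 6 0 0 7 → sum 26
  kept as-is: 4 9 1 3 4 → sum 21
Total = 26 + 21 = 47.
Check digit = (10 − (47 mod 10)) mod 10 = 3.

3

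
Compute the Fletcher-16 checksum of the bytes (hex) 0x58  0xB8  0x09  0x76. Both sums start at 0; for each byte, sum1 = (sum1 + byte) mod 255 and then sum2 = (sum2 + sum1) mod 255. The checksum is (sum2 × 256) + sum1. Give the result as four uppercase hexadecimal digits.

1490

Running sums (mod 255):
  after byte 0 (0x58): sum1=88, sum2=88
  after byte 1 (0xB8): sum1=17, sum2=105
  after byte 2 (0x09): sum1=26, sum2=131
  after byte 3 (0x76): sum1=144, sum2=20
Checksum = sum2·256 + sum1 = 20·256 + 144 = 5264 = 0x1490.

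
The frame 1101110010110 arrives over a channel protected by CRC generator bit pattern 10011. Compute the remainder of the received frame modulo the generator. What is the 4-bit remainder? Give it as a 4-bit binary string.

0000

Modulo-2 division of 1101110010110 by 10011:
  pos 0: 11011 XOR 10011 = 01000
  pos 1: 10001 XOR 10011 = 00010
  pos 4: 10001 XOR 10011 = 00010
  pos 7: 10011 XOR 10011 = 00000
Remainder = 0000 (zero — the frame passes the CRC check).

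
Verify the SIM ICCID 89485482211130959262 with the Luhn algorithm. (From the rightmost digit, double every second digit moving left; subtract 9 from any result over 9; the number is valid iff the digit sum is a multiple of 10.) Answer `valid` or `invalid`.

valid

From the right, keep odd positions and double even positions (subtract 9 from any doubled value over 9):
  doubled (positions 2,4,...): 3 9 9 6 2 4 7 1 8 7 → sum 56
  kept (positions 1,3,...): 2 2 5 0 1 1 2 4 8 9 → sum 34
Total = 90.
90 mod 10 = 0, so the number is valid.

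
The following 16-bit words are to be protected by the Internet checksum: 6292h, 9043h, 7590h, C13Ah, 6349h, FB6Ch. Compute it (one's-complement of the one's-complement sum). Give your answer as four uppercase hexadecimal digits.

One's-complement addition (fold any carry out of bit 15 back into bit 0):
  0x6292 + 0x9043 = 0x0F2D5
  0xF2D5 + 0x7590 = 0x16865 → wrap carry → 0x6866
  0x6866 + 0xC13A = 0x129A0 → wrap carry → 0x29A1
  0x29A1 + 0x6349 = 0x08CEA
  0x8CEA + 0xFB6C = 0x18856 → wrap carry → 0x8857
One's-complement sum = 0x8857.
Checksum = ~0x8857 & 0xFFFF = 0x77A8.

77A8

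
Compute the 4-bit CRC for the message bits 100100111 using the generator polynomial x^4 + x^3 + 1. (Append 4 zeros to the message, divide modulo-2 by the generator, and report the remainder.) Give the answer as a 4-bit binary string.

1011

Append 4 zeros: 1001001110000. Divide by 11001 (XOR where the leading bit is 1):
  pos 0: 10010 XOR 11001 = 01011
  pos 1: 10110 XOR 11001 = 01111
  pos 2: 11111 XOR 11001 = 00110
  pos 4: 11011 XOR 11001 = 00010
  pos 7: 10000 XOR 11001 = 01001
  pos 8: 10010 XOR 11001 = 01011
Remainder (last 4 bits) = 1011. This is the CRC / FCS.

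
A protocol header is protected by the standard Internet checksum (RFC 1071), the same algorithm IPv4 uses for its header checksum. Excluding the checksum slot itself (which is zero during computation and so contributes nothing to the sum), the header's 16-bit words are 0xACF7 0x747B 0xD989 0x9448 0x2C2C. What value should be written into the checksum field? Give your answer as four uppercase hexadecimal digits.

One's-complement addition (fold any carry out of bit 15 back into bit 0):
  0xACF7 + 0x747B = 0x12172 → wrap carry → 0x2173
  0x2173 + 0xD989 = 0x0FAFC
  0xFAFC + 0x9448 = 0x18F44 → wrap carry → 0x8F45
  0x8F45 + 0x2C2C = 0x0BB71
One's-complement sum = 0xBB71.
Checksum = ~0xBB71 & 0xFFFF = 0x448E.

448E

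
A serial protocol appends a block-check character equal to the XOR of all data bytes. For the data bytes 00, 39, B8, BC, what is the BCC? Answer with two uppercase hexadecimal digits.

3D

XOR the bytes together:
  start with 0x00
  0x00 ⊕ 0x39 = 0x39
  0x39 ⊕ 0xB8 = 0x81
  0x81 ⊕ 0xBC = 0x3D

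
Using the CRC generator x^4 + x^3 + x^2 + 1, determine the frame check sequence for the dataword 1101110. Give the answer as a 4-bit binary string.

0100

Append 4 zeros: 11011100000. Divide by 11101 (XOR where the leading bit is 1):
  pos 0: 11011 XOR 11101 = 00110
  pos 2: 11010 XOR 11101 = 00111
  pos 4: 11100 XOR 11101 = 00001
Remainder (last 4 bits) = 0100. This is the CRC / FCS.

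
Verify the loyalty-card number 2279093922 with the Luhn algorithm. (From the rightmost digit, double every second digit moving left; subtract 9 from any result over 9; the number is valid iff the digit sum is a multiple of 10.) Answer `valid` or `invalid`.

valid

From the right, keep odd positions and double even positions (subtract 9 from any doubled value over 9):
  doubled (positions 2,4,...): 4 6 0 5 4 → sum 19
  kept (positions 1,3,...): 2 9 9 9 2 → sum 31
Total = 50.
50 mod 10 = 0, so the number is valid.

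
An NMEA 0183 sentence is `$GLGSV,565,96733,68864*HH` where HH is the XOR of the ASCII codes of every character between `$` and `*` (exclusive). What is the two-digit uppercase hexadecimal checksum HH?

5F

XOR the ASCII codes of the payload characters:
  'G' = 0x47 → acc = 0x47
  'L' = 0x4C → acc = 0x0B
  'G' = 0x47 → acc = 0x4C
  'S' = 0x53 → acc = 0x1F
  'V' = 0x56 → acc = 0x49
  ',' = 0x2C → acc = 0x65
  '5' = 0x35 → acc = 0x50
  '6' = 0x36 → acc = 0x66
  '5' = 0x35 → acc = 0x53
  ',' = 0x2C → acc = 0x7F
  '9' = 0x39 → acc = 0x46
  '6' = 0x36 → acc = 0x70
  '7' = 0x37 → acc = 0x47
  '3' = 0x33 → acc = 0x74
  '3' = 0x33 → acc = 0x47
  ',' = 0x2C → acc = 0x6B
  '6' = 0x36 → acc = 0x5D
  '8' = 0x38 → acc = 0x65
  '8' = 0x38 → acc = 0x5D
  '6' = 0x36 → acc = 0x6B
  '4' = 0x34 → acc = 0x5F
Checksum = 0x5F.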